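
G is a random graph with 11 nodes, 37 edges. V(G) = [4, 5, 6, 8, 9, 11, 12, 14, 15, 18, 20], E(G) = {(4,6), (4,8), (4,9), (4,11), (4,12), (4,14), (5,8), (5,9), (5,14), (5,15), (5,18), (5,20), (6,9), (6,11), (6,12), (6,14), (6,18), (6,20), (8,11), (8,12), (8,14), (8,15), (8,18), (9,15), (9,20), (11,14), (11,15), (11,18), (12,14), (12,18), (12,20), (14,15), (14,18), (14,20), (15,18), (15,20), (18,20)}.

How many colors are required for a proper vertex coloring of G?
χ(G) = 5

Clique number ω(G) = 5 (lower bound: χ ≥ ω).
The clique on [8, 11, 14, 15, 18] has size 5, forcing χ ≥ 5, and the coloring below uses 5 colors, so χ(G) = 5.
A valid 5-coloring: color 1: [9, 14]; color 2: [4, 18]; color 3: [6, 15]; color 4: [8, 20]; color 5: [5, 11, 12].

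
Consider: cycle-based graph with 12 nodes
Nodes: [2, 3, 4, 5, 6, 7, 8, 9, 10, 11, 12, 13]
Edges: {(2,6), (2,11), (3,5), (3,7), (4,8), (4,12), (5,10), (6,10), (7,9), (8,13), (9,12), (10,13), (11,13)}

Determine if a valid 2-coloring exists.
No, G is not 2-colorable

Odd cycle [5, 3, 7, 9, 12, 4, 8, 13, 10] needs 3 colors (χ ≥ 3).
Hence χ(G) ≥ 3 > 2, so no proper 2-coloring exists.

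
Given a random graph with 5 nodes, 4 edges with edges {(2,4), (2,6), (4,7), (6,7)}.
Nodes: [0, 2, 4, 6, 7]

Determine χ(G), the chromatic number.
Clique number ω(G) = 2 (lower bound: χ ≥ ω).
The graph is bipartite (no odd cycle), so 2 colors suffice: χ(G) = 2.
A valid 2-coloring: color 1: [0, 2, 7]; color 2: [4, 6].

χ(G) = 2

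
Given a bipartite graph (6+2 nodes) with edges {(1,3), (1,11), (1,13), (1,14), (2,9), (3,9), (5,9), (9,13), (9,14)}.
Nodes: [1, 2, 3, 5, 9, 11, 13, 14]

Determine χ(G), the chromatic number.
χ(G) = 2

Clique number ω(G) = 2 (lower bound: χ ≥ ω).
The graph is bipartite (no odd cycle), so 2 colors suffice: χ(G) = 2.
A valid 2-coloring: color 1: [1, 9]; color 2: [2, 3, 5, 11, 13, 14].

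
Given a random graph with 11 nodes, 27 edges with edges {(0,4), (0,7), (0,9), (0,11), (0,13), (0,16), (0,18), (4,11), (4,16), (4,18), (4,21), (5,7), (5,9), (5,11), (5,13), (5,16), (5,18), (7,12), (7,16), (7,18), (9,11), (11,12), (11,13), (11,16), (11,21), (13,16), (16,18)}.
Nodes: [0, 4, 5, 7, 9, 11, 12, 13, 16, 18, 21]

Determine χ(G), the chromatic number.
χ(G) = 4

Clique number ω(G) = 4 (lower bound: χ ≥ ω).
The clique on [0, 4, 16, 18] has size 4, forcing χ ≥ 4, and the coloring below uses 4 colors, so χ(G) = 4.
A valid 4-coloring: color 1: [11, 18]; color 2: [9, 12, 16, 21]; color 3: [0, 5]; color 4: [4, 7, 13].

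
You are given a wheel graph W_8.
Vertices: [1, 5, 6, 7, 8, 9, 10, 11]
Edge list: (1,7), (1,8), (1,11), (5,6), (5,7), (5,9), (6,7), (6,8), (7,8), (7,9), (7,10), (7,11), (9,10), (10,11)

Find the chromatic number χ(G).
Clique number ω(G) = 3 (lower bound: χ ≥ ω).
Odd cycle [11, 10, 9, 5, 6, 8, 1] needs 3 colors (χ ≥ 3).
Vertex 7 is adjacent to every vertex of [1, 5, 6, 8, 9, 10, 11], which already need 3 colors among themselves, so 7 needs a new color (χ ≥ 4).
The coloring below uses 4 colors, so χ(G) = 4.
A valid 4-coloring: color 1: [7]; color 2: [8, 9, 11]; color 3: [1, 5, 10]; color 4: [6].

χ(G) = 4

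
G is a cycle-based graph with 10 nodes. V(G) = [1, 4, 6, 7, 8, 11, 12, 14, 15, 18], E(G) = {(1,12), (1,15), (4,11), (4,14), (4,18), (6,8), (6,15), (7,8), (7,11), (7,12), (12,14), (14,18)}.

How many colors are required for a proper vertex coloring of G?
χ(G) = 3

Clique number ω(G) = 3 (lower bound: χ ≥ ω).
The clique on [4, 14, 18] has size 3, forcing χ ≥ 3, and the coloring below uses 3 colors, so χ(G) = 3.
A valid 3-coloring: color 1: [1, 6, 7, 14]; color 2: [4, 8, 12, 15]; color 3: [11, 18].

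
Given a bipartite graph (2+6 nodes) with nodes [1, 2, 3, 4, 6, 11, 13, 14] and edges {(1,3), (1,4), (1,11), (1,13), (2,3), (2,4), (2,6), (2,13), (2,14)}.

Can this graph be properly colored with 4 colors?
A valid 4-coloring: color 1: [1, 2]; color 2: [3, 4, 6, 11, 13, 14].
(χ(G) = 2 ≤ 4.)

Yes, G is 4-colorable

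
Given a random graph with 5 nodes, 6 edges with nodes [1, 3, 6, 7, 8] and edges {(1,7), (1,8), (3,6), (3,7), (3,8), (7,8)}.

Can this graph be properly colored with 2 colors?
No, G is not 2-colorable

The clique on vertices [1, 7, 8] has size 3 > 2, so it alone needs 3 colors.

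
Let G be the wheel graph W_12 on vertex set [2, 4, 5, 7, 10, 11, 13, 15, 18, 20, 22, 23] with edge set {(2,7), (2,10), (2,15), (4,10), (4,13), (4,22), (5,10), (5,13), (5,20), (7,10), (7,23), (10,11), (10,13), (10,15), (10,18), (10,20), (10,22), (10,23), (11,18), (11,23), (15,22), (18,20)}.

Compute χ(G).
Clique number ω(G) = 3 (lower bound: χ ≥ ω).
Odd cycle [5, 13, 4, 22, 15, 2, 7, 23, 11, 18, 20] needs 3 colors (χ ≥ 3).
Vertex 10 is adjacent to every vertex of [2, 4, 5, 7, 11, 13, 15, 18, 20, 22, 23], which already need 3 colors among themselves, so 10 needs a new color (χ ≥ 4).
The coloring below uses 4 colors, so χ(G) = 4.
A valid 4-coloring: color 1: [10]; color 2: [4, 5, 7, 15, 18]; color 3: [2, 13, 20, 22, 23]; color 4: [11].

χ(G) = 4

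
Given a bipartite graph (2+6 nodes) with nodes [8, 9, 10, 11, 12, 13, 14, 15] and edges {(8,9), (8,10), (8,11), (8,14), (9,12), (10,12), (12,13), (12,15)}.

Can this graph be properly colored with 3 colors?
Yes, G is 3-colorable

A valid 3-coloring: color 1: [8, 12]; color 2: [9, 10, 11, 13, 14, 15].
(χ(G) = 2 ≤ 3.)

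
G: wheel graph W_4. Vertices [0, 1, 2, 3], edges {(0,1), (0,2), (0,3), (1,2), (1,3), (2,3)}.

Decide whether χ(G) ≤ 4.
Yes, G is 4-colorable

A valid 4-coloring: color 1: [3]; color 2: [2]; color 3: [0]; color 4: [1].
(χ(G) = 4 ≤ 4.)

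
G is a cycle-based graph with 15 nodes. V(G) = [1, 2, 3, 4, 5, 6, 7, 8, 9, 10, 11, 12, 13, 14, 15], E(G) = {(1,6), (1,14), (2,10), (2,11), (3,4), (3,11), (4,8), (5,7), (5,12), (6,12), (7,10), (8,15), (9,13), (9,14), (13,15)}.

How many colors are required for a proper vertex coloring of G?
Clique number ω(G) = 2 (lower bound: χ ≥ ω).
Odd cycle [1, 14, 9, 13, 15, 8, 4, 3, 11, 2, 10, 7, 5, 12, 6] needs 3 colors (χ ≥ 3).
The coloring below uses 3 colors, so χ(G) = 3.
A valid 3-coloring: color 1: [1, 4, 9, 10, 11, 12, 15]; color 2: [2, 3, 6, 7, 8, 13, 14]; color 3: [5].

χ(G) = 3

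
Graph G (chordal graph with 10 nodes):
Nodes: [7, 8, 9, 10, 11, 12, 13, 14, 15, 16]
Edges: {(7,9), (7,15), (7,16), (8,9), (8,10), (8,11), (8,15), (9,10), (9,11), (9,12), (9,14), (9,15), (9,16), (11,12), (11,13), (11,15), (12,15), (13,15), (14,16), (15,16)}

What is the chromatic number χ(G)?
χ(G) = 4

Clique number ω(G) = 4 (lower bound: χ ≥ ω).
The clique on [7, 9, 15, 16] has size 4, forcing χ ≥ 4, and the coloring below uses 4 colors, so χ(G) = 4.
A valid 4-coloring: color 1: [9, 13]; color 2: [10, 14, 15]; color 3: [11, 16]; color 4: [7, 8, 12].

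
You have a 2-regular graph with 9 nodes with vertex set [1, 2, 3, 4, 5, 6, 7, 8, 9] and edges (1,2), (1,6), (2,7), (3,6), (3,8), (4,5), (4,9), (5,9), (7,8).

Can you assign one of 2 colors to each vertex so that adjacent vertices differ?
No, G is not 2-colorable

The clique on vertices [4, 5, 9] has size 3 > 2, so it alone needs 3 colors.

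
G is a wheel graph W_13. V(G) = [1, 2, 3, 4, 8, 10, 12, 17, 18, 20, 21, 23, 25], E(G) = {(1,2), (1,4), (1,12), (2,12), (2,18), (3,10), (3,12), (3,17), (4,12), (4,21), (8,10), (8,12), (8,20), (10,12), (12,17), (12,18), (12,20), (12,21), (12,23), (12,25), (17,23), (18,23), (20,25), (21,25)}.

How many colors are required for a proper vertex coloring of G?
Clique number ω(G) = 3 (lower bound: χ ≥ ω).
The clique on [1, 2, 12] has size 3, forcing χ ≥ 3, and the coloring below uses 3 colors, so χ(G) = 3.
A valid 3-coloring: color 1: [12]; color 2: [1, 10, 17, 18, 20, 21]; color 3: [2, 3, 4, 8, 23, 25].

χ(G) = 3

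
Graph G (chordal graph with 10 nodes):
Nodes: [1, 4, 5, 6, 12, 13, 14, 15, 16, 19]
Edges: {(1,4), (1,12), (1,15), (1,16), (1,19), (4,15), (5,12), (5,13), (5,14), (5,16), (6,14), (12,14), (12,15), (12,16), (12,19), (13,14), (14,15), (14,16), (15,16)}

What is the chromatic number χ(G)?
Clique number ω(G) = 4 (lower bound: χ ≥ ω).
The clique on [1, 12, 15, 16] has size 4, forcing χ ≥ 4, and the coloring below uses 4 colors, so χ(G) = 4.
A valid 4-coloring: color 1: [4, 6, 12, 13]; color 2: [1, 14]; color 3: [5, 15, 19]; color 4: [16].

χ(G) = 4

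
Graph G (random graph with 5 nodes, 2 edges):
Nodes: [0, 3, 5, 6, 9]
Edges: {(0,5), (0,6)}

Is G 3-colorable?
A valid 3-coloring: color 1: [0, 3, 9]; color 2: [5, 6].
(χ(G) = 2 ≤ 3.)

Yes, G is 3-colorable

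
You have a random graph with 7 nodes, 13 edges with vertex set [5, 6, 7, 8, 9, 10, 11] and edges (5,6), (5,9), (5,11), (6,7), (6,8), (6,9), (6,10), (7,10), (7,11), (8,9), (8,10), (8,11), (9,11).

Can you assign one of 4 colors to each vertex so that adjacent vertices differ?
A valid 4-coloring: color 1: [6, 11]; color 2: [5, 7, 8]; color 3: [9, 10].
(χ(G) = 3 ≤ 4.)

Yes, G is 4-colorable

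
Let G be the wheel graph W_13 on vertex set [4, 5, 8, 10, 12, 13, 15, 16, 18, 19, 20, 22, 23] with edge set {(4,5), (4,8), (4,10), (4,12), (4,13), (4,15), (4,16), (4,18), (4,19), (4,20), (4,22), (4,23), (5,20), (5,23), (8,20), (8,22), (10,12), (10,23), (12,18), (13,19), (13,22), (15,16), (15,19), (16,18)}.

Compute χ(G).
χ(G) = 3

Clique number ω(G) = 3 (lower bound: χ ≥ ω).
The clique on [4, 5, 20] has size 3, forcing χ ≥ 3, and the coloring below uses 3 colors, so χ(G) = 3.
A valid 3-coloring: color 1: [4]; color 2: [5, 8, 10, 13, 15, 18]; color 3: [12, 16, 19, 20, 22, 23].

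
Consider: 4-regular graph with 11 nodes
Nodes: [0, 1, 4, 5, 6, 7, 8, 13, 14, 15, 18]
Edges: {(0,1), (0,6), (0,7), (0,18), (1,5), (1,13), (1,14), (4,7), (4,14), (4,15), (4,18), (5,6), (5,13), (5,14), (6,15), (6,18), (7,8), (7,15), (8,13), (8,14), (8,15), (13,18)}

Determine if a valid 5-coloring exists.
A valid 5-coloring: color 1: [6, 7, 13, 14]; color 2: [0, 4, 5, 8]; color 3: [1, 15, 18].
(χ(G) = 3 ≤ 5.)

Yes, G is 5-colorable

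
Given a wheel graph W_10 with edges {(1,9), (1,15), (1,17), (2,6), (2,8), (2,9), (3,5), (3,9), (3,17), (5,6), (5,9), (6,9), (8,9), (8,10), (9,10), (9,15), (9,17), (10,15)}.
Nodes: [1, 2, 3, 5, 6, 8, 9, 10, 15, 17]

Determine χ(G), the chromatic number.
Clique number ω(G) = 3 (lower bound: χ ≥ ω).
Odd cycle [2, 6, 5, 3, 17, 1, 15, 10, 8] needs 3 colors (χ ≥ 3).
Vertex 9 is adjacent to every vertex of [1, 2, 3, 5, 6, 8, 10, 15, 17], which already need 3 colors among themselves, so 9 needs a new color (χ ≥ 4).
The coloring below uses 4 colors, so χ(G) = 4.
A valid 4-coloring: color 1: [9]; color 2: [2, 5, 10, 17]; color 3: [1, 3, 6, 8]; color 4: [15].

χ(G) = 4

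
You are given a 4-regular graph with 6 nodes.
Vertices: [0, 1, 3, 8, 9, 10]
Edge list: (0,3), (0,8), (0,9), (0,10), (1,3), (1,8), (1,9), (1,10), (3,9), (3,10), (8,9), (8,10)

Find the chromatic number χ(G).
χ(G) = 3

Clique number ω(G) = 3 (lower bound: χ ≥ ω).
The clique on [0, 8, 9] has size 3, forcing χ ≥ 3, and the coloring below uses 3 colors, so χ(G) = 3.
A valid 3-coloring: color 1: [3, 8]; color 2: [9, 10]; color 3: [0, 1].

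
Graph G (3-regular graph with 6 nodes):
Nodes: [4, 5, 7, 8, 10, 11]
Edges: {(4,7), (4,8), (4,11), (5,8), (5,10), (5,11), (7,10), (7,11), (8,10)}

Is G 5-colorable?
Yes, G is 5-colorable

A valid 5-coloring: color 1: [10, 11]; color 2: [4, 5]; color 3: [7, 8].
(χ(G) = 3 ≤ 5.)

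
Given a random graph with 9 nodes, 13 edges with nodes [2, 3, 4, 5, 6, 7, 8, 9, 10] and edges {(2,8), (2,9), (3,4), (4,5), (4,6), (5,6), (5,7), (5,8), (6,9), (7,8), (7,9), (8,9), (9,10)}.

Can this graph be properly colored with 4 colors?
A valid 4-coloring: color 1: [3, 5, 9]; color 2: [4, 8, 10]; color 3: [2, 6, 7].
(χ(G) = 3 ≤ 4.)

Yes, G is 4-colorable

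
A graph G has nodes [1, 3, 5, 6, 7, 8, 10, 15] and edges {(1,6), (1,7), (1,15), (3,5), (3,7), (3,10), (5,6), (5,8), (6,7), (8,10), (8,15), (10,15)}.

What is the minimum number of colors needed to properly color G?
χ(G) = 3

Clique number ω(G) = 3 (lower bound: χ ≥ ω).
The clique on [1, 6, 7] has size 3, forcing χ ≥ 3, and the coloring below uses 3 colors, so χ(G) = 3.
A valid 3-coloring: color 1: [5, 7, 10]; color 2: [1, 3, 8]; color 3: [6, 15].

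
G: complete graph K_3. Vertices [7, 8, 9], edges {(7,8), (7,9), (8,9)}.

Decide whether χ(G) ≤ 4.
A valid 4-coloring: color 1: [9]; color 2: [7]; color 3: [8].
(χ(G) = 3 ≤ 4.)

Yes, G is 4-colorable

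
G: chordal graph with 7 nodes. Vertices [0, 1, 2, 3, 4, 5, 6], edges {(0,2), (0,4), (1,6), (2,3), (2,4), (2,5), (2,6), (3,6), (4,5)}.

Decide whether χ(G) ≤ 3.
Yes, G is 3-colorable

A valid 3-coloring: color 1: [1, 2]; color 2: [4, 6]; color 3: [0, 3, 5].
(χ(G) = 3 ≤ 3.)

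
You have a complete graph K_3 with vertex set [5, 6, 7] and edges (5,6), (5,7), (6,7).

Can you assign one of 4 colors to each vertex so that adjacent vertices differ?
A valid 4-coloring: color 1: [6]; color 2: [5]; color 3: [7].
(χ(G) = 3 ≤ 4.)

Yes, G is 4-colorable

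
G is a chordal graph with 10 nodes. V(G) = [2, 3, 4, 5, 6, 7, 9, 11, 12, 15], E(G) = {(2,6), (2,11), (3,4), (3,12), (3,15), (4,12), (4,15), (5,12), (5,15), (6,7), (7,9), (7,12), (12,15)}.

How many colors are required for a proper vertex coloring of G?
χ(G) = 4

Clique number ω(G) = 4 (lower bound: χ ≥ ω).
The clique on [3, 4, 12, 15] has size 4, forcing χ ≥ 4, and the coloring below uses 4 colors, so χ(G) = 4.
A valid 4-coloring: color 1: [6, 9, 11, 12]; color 2: [2, 7, 15]; color 3: [3, 5]; color 4: [4].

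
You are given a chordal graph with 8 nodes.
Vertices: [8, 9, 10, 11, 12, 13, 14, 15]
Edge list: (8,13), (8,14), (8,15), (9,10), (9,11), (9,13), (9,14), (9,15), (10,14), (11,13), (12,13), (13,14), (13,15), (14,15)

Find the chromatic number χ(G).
χ(G) = 4

Clique number ω(G) = 4 (lower bound: χ ≥ ω).
The clique on [8, 13, 14, 15] has size 4, forcing χ ≥ 4, and the coloring below uses 4 colors, so χ(G) = 4.
A valid 4-coloring: color 1: [10, 13]; color 2: [11, 12, 14]; color 3: [8, 9]; color 4: [15].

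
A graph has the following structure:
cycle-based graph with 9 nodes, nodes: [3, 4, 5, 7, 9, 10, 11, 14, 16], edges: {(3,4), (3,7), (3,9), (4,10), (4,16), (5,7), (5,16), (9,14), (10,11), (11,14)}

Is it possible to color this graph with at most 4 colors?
Yes, G is 4-colorable

A valid 4-coloring: color 1: [3, 5, 10, 14]; color 2: [4, 7, 9, 11]; color 3: [16].
(χ(G) = 3 ≤ 4.)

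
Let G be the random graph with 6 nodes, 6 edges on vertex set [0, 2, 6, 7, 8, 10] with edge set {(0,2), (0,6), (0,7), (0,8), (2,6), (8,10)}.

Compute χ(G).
Clique number ω(G) = 3 (lower bound: χ ≥ ω).
The clique on [0, 2, 6] has size 3, forcing χ ≥ 3, and the coloring below uses 3 colors, so χ(G) = 3.
A valid 3-coloring: color 1: [0, 10]; color 2: [6, 7, 8]; color 3: [2].

χ(G) = 3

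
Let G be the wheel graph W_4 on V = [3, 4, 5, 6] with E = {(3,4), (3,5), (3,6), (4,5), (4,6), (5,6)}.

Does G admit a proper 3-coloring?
No, G is not 3-colorable

The clique on vertices [3, 4, 5, 6] has size 4 > 3, so it alone needs 4 colors.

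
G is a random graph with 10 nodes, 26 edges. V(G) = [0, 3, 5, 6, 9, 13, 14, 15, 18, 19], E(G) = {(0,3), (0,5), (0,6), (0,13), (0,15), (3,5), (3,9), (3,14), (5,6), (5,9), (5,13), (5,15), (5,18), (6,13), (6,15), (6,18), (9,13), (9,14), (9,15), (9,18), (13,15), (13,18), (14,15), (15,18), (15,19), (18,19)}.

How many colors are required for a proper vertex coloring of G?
Clique number ω(G) = 5 (lower bound: χ ≥ ω).
The clique on [0, 5, 6, 13, 15] has size 5, forcing χ ≥ 5, and the coloring below uses 5 colors, so χ(G) = 5.
A valid 5-coloring: color 1: [3, 15]; color 2: [5, 14, 19]; color 3: [0, 18]; color 4: [6, 9]; color 5: [13].

χ(G) = 5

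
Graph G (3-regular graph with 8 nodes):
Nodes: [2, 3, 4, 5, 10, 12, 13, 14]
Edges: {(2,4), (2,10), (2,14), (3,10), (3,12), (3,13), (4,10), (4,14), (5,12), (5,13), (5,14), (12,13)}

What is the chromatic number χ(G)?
χ(G) = 3

Clique number ω(G) = 3 (lower bound: χ ≥ ω).
The clique on [2, 4, 10] has size 3, forcing χ ≥ 3, and the coloring below uses 3 colors, so χ(G) = 3.
A valid 3-coloring: color 1: [3, 4, 5]; color 2: [2, 13]; color 3: [10, 12, 14].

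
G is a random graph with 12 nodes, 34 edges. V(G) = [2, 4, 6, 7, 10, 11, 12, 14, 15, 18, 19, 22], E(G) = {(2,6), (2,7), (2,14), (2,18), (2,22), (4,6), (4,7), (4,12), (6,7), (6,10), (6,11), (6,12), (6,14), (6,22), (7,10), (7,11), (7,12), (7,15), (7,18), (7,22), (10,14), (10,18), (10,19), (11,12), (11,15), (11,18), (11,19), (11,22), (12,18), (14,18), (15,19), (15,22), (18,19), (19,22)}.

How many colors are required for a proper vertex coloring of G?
χ(G) = 4

Clique number ω(G) = 4 (lower bound: χ ≥ ω).
The clique on [11, 15, 19, 22] has size 4, forcing χ ≥ 4, and the coloring below uses 4 colors, so χ(G) = 4.
A valid 4-coloring: color 1: [7, 14, 19]; color 2: [6, 15, 18]; color 3: [2, 4, 10, 11]; color 4: [12, 22].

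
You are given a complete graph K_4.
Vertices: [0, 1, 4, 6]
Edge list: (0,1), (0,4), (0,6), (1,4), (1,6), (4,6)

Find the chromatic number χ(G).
Clique number ω(G) = 4 (lower bound: χ ≥ ω).
The clique on [0, 1, 4, 6] has size 4, forcing χ ≥ 4, and the coloring below uses 4 colors, so χ(G) = 4.
A valid 4-coloring: color 1: [4]; color 2: [0]; color 3: [6]; color 4: [1].

χ(G) = 4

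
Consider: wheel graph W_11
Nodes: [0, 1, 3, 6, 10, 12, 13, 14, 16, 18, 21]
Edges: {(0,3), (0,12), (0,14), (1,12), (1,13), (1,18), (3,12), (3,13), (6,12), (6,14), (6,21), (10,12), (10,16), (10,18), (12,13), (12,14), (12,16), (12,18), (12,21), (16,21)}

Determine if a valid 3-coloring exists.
A valid 3-coloring: color 1: [12]; color 2: [0, 6, 13, 16, 18]; color 3: [1, 3, 10, 14, 21].
(χ(G) = 3 ≤ 3.)

Yes, G is 3-colorable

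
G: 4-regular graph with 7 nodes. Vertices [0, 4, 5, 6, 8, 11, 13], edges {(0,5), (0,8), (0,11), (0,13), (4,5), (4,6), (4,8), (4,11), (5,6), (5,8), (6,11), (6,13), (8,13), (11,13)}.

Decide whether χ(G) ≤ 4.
A valid 4-coloring: color 1: [4, 13]; color 2: [0, 6]; color 3: [5, 11]; color 4: [8].
(χ(G) = 4 ≤ 4.)

Yes, G is 4-colorable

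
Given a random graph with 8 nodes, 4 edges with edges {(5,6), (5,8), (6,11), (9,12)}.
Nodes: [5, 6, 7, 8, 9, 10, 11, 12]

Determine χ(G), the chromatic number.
χ(G) = 2

Clique number ω(G) = 2 (lower bound: χ ≥ ω).
The graph is bipartite (no odd cycle), so 2 colors suffice: χ(G) = 2.
A valid 2-coloring: color 1: [5, 7, 10, 11, 12]; color 2: [6, 8, 9].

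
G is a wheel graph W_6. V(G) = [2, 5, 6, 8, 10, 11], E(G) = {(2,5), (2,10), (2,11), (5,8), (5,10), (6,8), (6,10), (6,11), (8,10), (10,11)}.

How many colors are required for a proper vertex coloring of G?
χ(G) = 4

Clique number ω(G) = 3 (lower bound: χ ≥ ω).
Odd cycle [2, 11, 6, 8, 5] needs 3 colors (χ ≥ 3).
Vertex 10 is adjacent to every vertex of [2, 5, 6, 8, 11], which already need 3 colors among themselves, so 10 needs a new color (χ ≥ 4).
The coloring below uses 4 colors, so χ(G) = 4.
A valid 4-coloring: color 1: [10]; color 2: [2, 8]; color 3: [5, 11]; color 4: [6].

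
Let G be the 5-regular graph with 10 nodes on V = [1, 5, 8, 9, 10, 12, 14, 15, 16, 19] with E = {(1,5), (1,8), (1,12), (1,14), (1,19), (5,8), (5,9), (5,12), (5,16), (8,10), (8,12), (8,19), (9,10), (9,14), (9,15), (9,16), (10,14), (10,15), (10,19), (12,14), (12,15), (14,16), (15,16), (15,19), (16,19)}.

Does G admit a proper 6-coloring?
Yes, G is 6-colorable

A valid 6-coloring: color 1: [5, 14, 15]; color 2: [8, 16]; color 3: [9, 12, 19]; color 4: [1, 10].
(χ(G) = 4 ≤ 6.)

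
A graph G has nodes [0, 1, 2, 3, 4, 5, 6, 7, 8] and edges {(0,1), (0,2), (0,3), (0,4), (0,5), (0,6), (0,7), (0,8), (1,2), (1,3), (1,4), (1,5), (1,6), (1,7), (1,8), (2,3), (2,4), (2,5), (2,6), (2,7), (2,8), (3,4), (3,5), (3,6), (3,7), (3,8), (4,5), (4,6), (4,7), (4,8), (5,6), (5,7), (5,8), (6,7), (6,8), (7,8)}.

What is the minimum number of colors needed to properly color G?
Clique number ω(G) = 9 (lower bound: χ ≥ ω).
The clique on [0, 1, 2, 3, 4, 5, 6, 7, 8] has size 9, forcing χ ≥ 9, and the coloring below uses 9 colors, so χ(G) = 9.
A valid 9-coloring: color 1: [4]; color 2: [8]; color 3: [5]; color 4: [6]; color 5: [2]; color 6: [1]; color 7: [3]; color 8: [7]; color 9: [0].

χ(G) = 9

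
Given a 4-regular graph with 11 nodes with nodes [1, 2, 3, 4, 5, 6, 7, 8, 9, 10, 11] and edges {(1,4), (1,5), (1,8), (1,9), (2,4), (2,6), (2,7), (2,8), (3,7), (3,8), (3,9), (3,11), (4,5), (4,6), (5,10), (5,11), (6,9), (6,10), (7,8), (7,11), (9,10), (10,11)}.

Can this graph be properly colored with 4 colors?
Yes, G is 4-colorable

A valid 4-coloring: color 1: [1, 2, 3, 10]; color 2: [4, 8, 9, 11]; color 3: [5, 6, 7].
(χ(G) = 3 ≤ 4.)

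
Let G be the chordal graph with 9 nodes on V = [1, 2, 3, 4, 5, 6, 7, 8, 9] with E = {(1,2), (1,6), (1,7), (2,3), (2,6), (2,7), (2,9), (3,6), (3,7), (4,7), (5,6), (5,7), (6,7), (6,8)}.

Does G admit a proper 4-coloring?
A valid 4-coloring: color 1: [4, 6, 9]; color 2: [7, 8]; color 3: [2, 5]; color 4: [1, 3].
(χ(G) = 4 ≤ 4.)

Yes, G is 4-colorable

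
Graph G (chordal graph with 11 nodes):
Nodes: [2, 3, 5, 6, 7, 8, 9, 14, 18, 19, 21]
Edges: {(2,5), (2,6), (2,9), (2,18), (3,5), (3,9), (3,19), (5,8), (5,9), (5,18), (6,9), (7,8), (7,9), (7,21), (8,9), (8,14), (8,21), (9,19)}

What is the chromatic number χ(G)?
Clique number ω(G) = 3 (lower bound: χ ≥ ω).
The clique on [3, 9, 19] has size 3, forcing χ ≥ 3, and the coloring below uses 3 colors, so χ(G) = 3.
A valid 3-coloring: color 1: [9, 14, 18, 21]; color 2: [2, 3, 8]; color 3: [5, 6, 7, 19].

χ(G) = 3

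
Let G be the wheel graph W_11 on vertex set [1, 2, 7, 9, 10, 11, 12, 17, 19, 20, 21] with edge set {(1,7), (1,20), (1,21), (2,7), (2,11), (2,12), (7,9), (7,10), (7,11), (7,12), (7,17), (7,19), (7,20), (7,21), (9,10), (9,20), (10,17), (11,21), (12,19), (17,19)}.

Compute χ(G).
χ(G) = 3

Clique number ω(G) = 3 (lower bound: χ ≥ ω).
The clique on [1, 7, 20] has size 3, forcing χ ≥ 3, and the coloring below uses 3 colors, so χ(G) = 3.
A valid 3-coloring: color 1: [7]; color 2: [2, 10, 19, 20, 21]; color 3: [1, 9, 11, 12, 17].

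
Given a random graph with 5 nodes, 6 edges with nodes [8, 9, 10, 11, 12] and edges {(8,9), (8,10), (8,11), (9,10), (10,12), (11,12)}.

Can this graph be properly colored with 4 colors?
A valid 4-coloring: color 1: [10, 11]; color 2: [8, 12]; color 3: [9].
(χ(G) = 3 ≤ 4.)

Yes, G is 4-colorable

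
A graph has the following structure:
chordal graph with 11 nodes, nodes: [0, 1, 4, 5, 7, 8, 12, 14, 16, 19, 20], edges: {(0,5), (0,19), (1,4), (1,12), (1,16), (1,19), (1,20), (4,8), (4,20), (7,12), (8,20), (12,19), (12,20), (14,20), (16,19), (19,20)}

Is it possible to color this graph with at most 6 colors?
Yes, G is 6-colorable

A valid 6-coloring: color 1: [0, 7, 16, 20]; color 2: [4, 5, 14, 19]; color 3: [1, 8]; color 4: [12].
(χ(G) = 4 ≤ 6.)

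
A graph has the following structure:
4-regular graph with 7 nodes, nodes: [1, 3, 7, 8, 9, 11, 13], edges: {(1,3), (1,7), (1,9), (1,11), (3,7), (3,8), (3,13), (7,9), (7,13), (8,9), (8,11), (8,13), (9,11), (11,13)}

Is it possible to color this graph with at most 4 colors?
A valid 4-coloring: color 1: [3, 9]; color 2: [7, 8]; color 3: [1, 13]; color 4: [11].
(χ(G) = 4 ≤ 4.)

Yes, G is 4-colorable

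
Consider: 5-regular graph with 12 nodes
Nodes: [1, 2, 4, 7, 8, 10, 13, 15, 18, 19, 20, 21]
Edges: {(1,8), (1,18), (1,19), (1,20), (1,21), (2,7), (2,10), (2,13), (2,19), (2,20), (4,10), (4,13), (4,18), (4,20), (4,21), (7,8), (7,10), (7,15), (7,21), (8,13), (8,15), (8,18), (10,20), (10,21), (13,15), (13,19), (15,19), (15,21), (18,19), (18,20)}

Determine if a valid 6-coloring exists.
Yes, G is 6-colorable

A valid 6-coloring: color 1: [10, 13, 18]; color 2: [8, 19, 20, 21]; color 3: [1, 2, 4, 15]; color 4: [7].
(χ(G) = 4 ≤ 6.)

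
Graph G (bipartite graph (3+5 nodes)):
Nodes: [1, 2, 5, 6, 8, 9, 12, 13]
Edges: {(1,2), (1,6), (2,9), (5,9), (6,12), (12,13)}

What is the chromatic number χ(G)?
χ(G) = 2

Clique number ω(G) = 2 (lower bound: χ ≥ ω).
The graph is bipartite (no odd cycle), so 2 colors suffice: χ(G) = 2.
A valid 2-coloring: color 1: [1, 8, 9, 12]; color 2: [2, 5, 6, 13].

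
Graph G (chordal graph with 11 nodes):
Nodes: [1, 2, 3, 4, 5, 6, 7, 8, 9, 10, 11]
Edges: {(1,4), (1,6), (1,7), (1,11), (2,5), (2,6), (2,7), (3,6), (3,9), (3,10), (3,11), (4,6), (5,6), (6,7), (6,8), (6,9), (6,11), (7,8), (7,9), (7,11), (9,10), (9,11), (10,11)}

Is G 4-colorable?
A valid 4-coloring: color 1: [6, 10]; color 2: [3, 4, 5, 7]; color 3: [2, 8, 11]; color 4: [1, 9].
(χ(G) = 4 ≤ 4.)

Yes, G is 4-colorable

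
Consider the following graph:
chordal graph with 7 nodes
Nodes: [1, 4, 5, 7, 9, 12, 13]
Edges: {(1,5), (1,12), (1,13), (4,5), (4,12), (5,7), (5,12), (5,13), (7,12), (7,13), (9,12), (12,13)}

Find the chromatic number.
Clique number ω(G) = 4 (lower bound: χ ≥ ω).
The clique on [1, 5, 12, 13] has size 4, forcing χ ≥ 4, and the coloring below uses 4 colors, so χ(G) = 4.
A valid 4-coloring: color 1: [12]; color 2: [5, 9]; color 3: [4, 13]; color 4: [1, 7].

χ(G) = 4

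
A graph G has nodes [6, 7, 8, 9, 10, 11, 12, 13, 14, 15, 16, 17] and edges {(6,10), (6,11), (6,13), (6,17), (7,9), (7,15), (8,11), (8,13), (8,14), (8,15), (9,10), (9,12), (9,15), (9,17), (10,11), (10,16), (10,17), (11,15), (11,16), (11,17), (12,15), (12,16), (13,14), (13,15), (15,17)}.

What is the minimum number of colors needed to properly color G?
Clique number ω(G) = 4 (lower bound: χ ≥ ω).
The clique on [6, 10, 11, 17] has size 4, forcing χ ≥ 4, and the coloring below uses 4 colors, so χ(G) = 4.
A valid 4-coloring: color 1: [10, 14, 15]; color 2: [9, 11, 13]; color 3: [7, 8, 12, 17]; color 4: [6, 16].

χ(G) = 4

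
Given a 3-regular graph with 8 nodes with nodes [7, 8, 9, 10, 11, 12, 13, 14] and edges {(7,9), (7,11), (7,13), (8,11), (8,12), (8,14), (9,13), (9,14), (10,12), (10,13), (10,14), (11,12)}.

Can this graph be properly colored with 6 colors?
Yes, G is 6-colorable

A valid 6-coloring: color 1: [7, 12, 14]; color 2: [8, 9, 10]; color 3: [11, 13].
(χ(G) = 3 ≤ 6.)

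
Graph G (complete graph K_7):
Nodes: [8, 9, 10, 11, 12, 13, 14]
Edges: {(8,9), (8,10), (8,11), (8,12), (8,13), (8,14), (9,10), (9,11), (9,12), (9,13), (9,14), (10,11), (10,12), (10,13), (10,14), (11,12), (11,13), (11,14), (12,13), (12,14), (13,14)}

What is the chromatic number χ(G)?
χ(G) = 7

Clique number ω(G) = 7 (lower bound: χ ≥ ω).
The clique on [8, 9, 10, 11, 12, 13, 14] has size 7, forcing χ ≥ 7, and the coloring below uses 7 colors, so χ(G) = 7.
A valid 7-coloring: color 1: [10]; color 2: [14]; color 3: [12]; color 4: [8]; color 5: [9]; color 6: [11]; color 7: [13].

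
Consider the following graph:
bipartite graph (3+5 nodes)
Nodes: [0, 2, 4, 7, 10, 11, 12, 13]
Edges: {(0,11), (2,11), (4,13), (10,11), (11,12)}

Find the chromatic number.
χ(G) = 2

Clique number ω(G) = 2 (lower bound: χ ≥ ω).
The graph is bipartite (no odd cycle), so 2 colors suffice: χ(G) = 2.
A valid 2-coloring: color 1: [7, 11, 13]; color 2: [0, 2, 4, 10, 12].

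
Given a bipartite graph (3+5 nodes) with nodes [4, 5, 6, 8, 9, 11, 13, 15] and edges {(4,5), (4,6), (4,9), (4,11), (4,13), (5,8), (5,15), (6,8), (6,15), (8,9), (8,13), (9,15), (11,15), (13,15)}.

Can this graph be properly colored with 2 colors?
Yes, G is 2-colorable

A valid 2-coloring: color 1: [4, 8, 15]; color 2: [5, 6, 9, 11, 13].
(χ(G) = 2 ≤ 2.)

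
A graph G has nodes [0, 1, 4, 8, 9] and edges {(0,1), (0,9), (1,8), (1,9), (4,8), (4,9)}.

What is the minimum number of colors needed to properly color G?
Clique number ω(G) = 3 (lower bound: χ ≥ ω).
The clique on [0, 1, 9] has size 3, forcing χ ≥ 3, and the coloring below uses 3 colors, so χ(G) = 3.
A valid 3-coloring: color 1: [8, 9]; color 2: [1, 4]; color 3: [0].

χ(G) = 3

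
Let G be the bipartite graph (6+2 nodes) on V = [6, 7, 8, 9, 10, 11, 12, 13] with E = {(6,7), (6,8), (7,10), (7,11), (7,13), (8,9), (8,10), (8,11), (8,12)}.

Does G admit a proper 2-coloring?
A valid 2-coloring: color 1: [7, 8]; color 2: [6, 9, 10, 11, 12, 13].
(χ(G) = 2 ≤ 2.)

Yes, G is 2-colorable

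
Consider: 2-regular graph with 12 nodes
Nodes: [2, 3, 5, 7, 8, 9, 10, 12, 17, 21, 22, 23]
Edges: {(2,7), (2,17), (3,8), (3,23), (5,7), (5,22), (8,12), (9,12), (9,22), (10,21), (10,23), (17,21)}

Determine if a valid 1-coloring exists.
No, G is not 1-colorable

Edge (2,17) forces its endpoints to differ, so 1 color is not enough.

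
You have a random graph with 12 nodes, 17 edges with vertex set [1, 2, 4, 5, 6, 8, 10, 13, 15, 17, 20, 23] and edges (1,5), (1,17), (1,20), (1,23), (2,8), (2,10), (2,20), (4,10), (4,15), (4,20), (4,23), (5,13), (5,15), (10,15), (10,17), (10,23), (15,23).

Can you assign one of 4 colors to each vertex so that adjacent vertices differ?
Yes, G is 4-colorable

A valid 4-coloring: color 1: [1, 6, 8, 10, 13]; color 2: [2, 4, 5, 17]; color 3: [20, 23]; color 4: [15].
(χ(G) = 4 ≤ 4.)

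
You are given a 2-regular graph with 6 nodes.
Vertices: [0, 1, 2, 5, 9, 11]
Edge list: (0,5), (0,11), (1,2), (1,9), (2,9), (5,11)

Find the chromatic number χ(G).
χ(G) = 3

Clique number ω(G) = 3 (lower bound: χ ≥ ω).
The clique on [0, 5, 11] has size 3, forcing χ ≥ 3, and the coloring below uses 3 colors, so χ(G) = 3.
A valid 3-coloring: color 1: [1, 5]; color 2: [9, 11]; color 3: [0, 2].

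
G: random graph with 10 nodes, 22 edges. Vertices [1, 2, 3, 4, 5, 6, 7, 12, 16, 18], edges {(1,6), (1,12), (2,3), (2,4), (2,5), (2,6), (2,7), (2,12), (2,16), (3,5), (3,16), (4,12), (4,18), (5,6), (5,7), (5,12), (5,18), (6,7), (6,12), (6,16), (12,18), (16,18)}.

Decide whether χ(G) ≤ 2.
No, G is not 2-colorable

The clique on vertices [2, 5, 6, 12] has size 4 > 2, so it alone needs 4 colors.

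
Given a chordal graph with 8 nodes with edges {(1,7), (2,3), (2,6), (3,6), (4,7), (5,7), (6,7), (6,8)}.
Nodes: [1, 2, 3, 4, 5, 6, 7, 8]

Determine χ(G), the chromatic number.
χ(G) = 3

Clique number ω(G) = 3 (lower bound: χ ≥ ω).
The clique on [2, 3, 6] has size 3, forcing χ ≥ 3, and the coloring below uses 3 colors, so χ(G) = 3.
A valid 3-coloring: color 1: [1, 4, 5, 6]; color 2: [2, 7, 8]; color 3: [3].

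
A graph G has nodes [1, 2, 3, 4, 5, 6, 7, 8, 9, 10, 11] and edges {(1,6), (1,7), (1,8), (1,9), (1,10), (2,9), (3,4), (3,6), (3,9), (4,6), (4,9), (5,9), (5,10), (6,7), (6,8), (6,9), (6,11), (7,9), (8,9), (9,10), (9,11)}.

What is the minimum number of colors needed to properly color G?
Clique number ω(G) = 4 (lower bound: χ ≥ ω).
The clique on [1, 6, 8, 9] has size 4, forcing χ ≥ 4, and the coloring below uses 4 colors, so χ(G) = 4.
A valid 4-coloring: color 1: [9]; color 2: [2, 6, 10]; color 3: [1, 4, 5, 11]; color 4: [3, 7, 8].

χ(G) = 4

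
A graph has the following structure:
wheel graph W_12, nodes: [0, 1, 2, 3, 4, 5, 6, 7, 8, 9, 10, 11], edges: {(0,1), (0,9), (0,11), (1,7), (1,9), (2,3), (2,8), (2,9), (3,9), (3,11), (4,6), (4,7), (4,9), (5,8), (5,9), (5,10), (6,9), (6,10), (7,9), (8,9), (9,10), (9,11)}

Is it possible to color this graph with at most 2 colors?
No, G is not 2-colorable

The clique on vertices [0, 1, 9] has size 3 > 2, so it alone needs 3 colors.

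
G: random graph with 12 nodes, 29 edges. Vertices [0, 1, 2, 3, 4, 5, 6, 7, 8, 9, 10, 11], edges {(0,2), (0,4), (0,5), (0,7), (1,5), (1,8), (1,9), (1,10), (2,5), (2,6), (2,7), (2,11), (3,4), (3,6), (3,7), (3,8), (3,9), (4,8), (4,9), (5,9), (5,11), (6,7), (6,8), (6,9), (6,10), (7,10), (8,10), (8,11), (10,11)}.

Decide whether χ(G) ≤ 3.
Suppose a proper 3-coloring c exists. The clique [0, 2, 5] takes 3 distinct colors; by symmetry let c(0) = 1, c(2) = 2, c(5) = 3.
- Vertex 7: neighbors [0, 2] already have colors [1, 2] ⇒ c(7) = 3.
- Vertex 6: neighbors [2, 7] already have colors [2, 3] ⇒ c(6) = 1.
- Vertex 3: neighbors [6, 7] already have colors [1, 3] ⇒ c(3) = 2.
- Vertex 9: neighbors [6, 3, 5] already have colors [1, 2, 3] — all 3 colors blocked. Contradiction.
The forced assignments end in a contradiction, so G has no proper 3-coloring (χ ≥ 4).

No, G is not 3-colorable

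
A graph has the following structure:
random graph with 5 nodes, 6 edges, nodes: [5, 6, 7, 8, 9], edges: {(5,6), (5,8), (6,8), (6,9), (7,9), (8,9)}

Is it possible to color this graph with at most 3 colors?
Yes, G is 3-colorable

A valid 3-coloring: color 1: [5, 9]; color 2: [7, 8]; color 3: [6].
(χ(G) = 3 ≤ 3.)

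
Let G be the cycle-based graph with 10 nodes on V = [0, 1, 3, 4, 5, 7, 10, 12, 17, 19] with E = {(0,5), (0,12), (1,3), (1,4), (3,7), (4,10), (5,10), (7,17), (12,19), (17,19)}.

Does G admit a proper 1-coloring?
No, G is not 1-colorable

Edge (0,12) forces its endpoints to differ, so 1 color is not enough.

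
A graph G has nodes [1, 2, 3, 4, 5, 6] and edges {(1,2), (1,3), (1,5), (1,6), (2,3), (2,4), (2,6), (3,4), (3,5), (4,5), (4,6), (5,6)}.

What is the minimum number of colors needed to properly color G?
Clique number ω(G) = 3 (lower bound: χ ≥ ω).
The clique on [1, 2, 3] has size 3, forcing χ ≥ 3, and the coloring below uses 3 colors, so χ(G) = 3.
A valid 3-coloring: color 1: [2, 5]; color 2: [3, 6]; color 3: [1, 4].

χ(G) = 3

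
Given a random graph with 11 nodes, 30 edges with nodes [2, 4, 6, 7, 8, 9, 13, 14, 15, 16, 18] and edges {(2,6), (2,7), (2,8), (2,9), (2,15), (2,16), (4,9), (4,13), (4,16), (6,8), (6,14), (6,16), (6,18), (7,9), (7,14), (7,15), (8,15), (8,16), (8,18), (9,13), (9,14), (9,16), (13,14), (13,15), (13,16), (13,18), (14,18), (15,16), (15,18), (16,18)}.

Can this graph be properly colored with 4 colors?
Yes, G is 4-colorable

A valid 4-coloring: color 1: [14, 16]; color 2: [2, 4, 18]; color 3: [6, 9, 15]; color 4: [7, 8, 13].
(χ(G) = 4 ≤ 4.)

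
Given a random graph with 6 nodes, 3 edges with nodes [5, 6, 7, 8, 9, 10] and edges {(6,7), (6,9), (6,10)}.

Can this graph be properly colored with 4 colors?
Yes, G is 4-colorable

A valid 4-coloring: color 1: [5, 6, 8]; color 2: [7, 9, 10].
(χ(G) = 2 ≤ 4.)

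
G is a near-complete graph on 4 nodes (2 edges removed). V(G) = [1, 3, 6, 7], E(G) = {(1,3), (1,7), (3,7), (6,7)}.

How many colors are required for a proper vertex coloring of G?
χ(G) = 3

Clique number ω(G) = 3 (lower bound: χ ≥ ω).
The clique on [1, 3, 7] has size 3, forcing χ ≥ 3, and the coloring below uses 3 colors, so χ(G) = 3.
A valid 3-coloring: color 1: [7]; color 2: [3, 6]; color 3: [1].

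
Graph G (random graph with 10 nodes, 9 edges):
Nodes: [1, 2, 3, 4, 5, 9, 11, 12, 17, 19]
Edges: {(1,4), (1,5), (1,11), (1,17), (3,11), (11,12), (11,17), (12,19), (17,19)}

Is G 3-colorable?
Yes, G is 3-colorable

A valid 3-coloring: color 1: [2, 4, 5, 9, 11, 19]; color 2: [1, 3, 12]; color 3: [17].
(χ(G) = 3 ≤ 3.)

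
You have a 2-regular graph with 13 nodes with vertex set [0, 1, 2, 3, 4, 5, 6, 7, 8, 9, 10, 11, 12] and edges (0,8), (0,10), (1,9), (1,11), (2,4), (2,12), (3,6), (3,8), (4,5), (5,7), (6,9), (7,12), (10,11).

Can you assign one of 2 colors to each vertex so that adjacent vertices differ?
No, G is not 2-colorable

Odd cycle [12, 2, 4, 5, 7] needs 3 colors (χ ≥ 3).
Hence χ(G) ≥ 3 > 2, so no proper 2-coloring exists.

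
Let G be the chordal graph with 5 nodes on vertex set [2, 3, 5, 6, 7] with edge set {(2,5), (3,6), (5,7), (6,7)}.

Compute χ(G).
χ(G) = 2

Clique number ω(G) = 2 (lower bound: χ ≥ ω).
The graph is bipartite (no odd cycle), so 2 colors suffice: χ(G) = 2.
A valid 2-coloring: color 1: [5, 6]; color 2: [2, 3, 7].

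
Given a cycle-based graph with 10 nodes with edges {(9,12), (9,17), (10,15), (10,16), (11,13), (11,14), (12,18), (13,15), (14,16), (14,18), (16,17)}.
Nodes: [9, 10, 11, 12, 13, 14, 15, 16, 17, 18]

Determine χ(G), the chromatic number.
Clique number ω(G) = 2 (lower bound: χ ≥ ω).
The graph is bipartite (no odd cycle), so 2 colors suffice: χ(G) = 2.
A valid 2-coloring: color 1: [10, 12, 13, 14, 17]; color 2: [9, 11, 15, 16, 18].

χ(G) = 2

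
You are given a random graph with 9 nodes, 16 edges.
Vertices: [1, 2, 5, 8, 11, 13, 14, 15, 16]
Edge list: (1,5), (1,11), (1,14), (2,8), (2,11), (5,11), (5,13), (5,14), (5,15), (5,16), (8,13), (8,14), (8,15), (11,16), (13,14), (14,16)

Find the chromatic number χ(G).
Clique number ω(G) = 3 (lower bound: χ ≥ ω).
The clique on [8, 13, 14] has size 3, forcing χ ≥ 3, and the coloring below uses 3 colors, so χ(G) = 3.
A valid 3-coloring: color 1: [5, 8]; color 2: [11, 14, 15]; color 3: [1, 2, 13, 16].

χ(G) = 3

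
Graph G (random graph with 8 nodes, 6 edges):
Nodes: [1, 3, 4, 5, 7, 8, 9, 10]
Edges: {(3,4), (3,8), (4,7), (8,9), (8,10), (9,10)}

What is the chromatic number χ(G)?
Clique number ω(G) = 3 (lower bound: χ ≥ ω).
The clique on [8, 9, 10] has size 3, forcing χ ≥ 3, and the coloring below uses 3 colors, so χ(G) = 3.
A valid 3-coloring: color 1: [1, 4, 5, 8]; color 2: [3, 7, 10]; color 3: [9].

χ(G) = 3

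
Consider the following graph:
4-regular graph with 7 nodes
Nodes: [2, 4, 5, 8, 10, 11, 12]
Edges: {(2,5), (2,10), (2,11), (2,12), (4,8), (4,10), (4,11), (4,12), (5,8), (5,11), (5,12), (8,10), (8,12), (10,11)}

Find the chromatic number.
χ(G) = 4

Clique number ω(G) = 3 (lower bound: χ ≥ ω).
Suppose a proper 3-coloring c exists. The clique [2, 5, 11] takes 3 distinct colors; by symmetry let c(2) = 1, c(5) = 2, c(11) = 3.
- Vertex 10: neighbors [2, 11] already have colors [1, 3] ⇒ c(10) = 2.
- Vertex 4: neighbors [10, 11] already have colors [2, 3] ⇒ c(4) = 1.
- Vertex 8: neighbors [4, 5] already have colors [1, 2] ⇒ c(8) = 3.
- Vertex 12: neighbors [2, 5, 8] already have colors [1, 2, 3] — all 3 colors blocked. Contradiction.
The forced assignments end in a contradiction, so G has no proper 3-coloring (χ ≥ 4).
The coloring below uses 4 colors, so χ(G) = 4.
A valid 4-coloring: color 1: [5, 10]; color 2: [8, 11]; color 3: [2, 4]; color 4: [12].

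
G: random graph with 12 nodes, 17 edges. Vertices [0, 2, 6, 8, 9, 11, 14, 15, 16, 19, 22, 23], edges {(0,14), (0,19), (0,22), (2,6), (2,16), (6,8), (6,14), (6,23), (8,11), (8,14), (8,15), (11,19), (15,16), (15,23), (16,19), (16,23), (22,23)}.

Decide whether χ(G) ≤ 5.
A valid 5-coloring: color 1: [0, 6, 9, 11, 16]; color 2: [2, 8, 19, 23]; color 3: [14, 15, 22].
(χ(G) = 3 ≤ 5.)

Yes, G is 5-colorable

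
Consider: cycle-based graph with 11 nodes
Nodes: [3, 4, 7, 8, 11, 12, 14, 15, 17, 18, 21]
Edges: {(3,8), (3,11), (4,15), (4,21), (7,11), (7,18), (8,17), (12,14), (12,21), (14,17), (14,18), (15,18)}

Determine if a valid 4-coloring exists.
Yes, G is 4-colorable

A valid 4-coloring: color 1: [4, 11, 12, 17, 18]; color 2: [7, 8, 14, 15, 21]; color 3: [3].
(χ(G) = 3 ≤ 4.)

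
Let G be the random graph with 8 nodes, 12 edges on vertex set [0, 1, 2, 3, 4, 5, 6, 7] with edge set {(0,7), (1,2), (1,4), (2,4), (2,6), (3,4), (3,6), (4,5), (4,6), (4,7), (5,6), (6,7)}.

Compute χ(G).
χ(G) = 3

Clique number ω(G) = 3 (lower bound: χ ≥ ω).
The clique on [1, 2, 4] has size 3, forcing χ ≥ 3, and the coloring below uses 3 colors, so χ(G) = 3.
A valid 3-coloring: color 1: [0, 4]; color 2: [1, 6]; color 3: [2, 3, 5, 7].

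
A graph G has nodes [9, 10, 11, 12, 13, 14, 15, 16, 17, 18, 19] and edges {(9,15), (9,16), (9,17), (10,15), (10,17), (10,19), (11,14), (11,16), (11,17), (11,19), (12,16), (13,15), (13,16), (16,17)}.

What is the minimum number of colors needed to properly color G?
χ(G) = 3

Clique number ω(G) = 3 (lower bound: χ ≥ ω).
The clique on [9, 16, 17] has size 3, forcing χ ≥ 3, and the coloring below uses 3 colors, so χ(G) = 3.
A valid 3-coloring: color 1: [14, 15, 16, 18, 19]; color 2: [12, 13, 17]; color 3: [9, 10, 11].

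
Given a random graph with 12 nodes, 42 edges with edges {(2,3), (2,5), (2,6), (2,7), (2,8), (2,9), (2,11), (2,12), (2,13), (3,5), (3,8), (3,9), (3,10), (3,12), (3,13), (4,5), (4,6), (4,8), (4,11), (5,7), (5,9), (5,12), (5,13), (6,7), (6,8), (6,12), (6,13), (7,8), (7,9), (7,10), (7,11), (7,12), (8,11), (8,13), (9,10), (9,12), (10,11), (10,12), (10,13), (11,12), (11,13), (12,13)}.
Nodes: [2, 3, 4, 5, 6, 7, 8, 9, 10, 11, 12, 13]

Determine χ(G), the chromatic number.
χ(G) = 5

Clique number ω(G) = 5 (lower bound: χ ≥ ω).
The clique on [2, 3, 5, 9, 12] has size 5, forcing χ ≥ 5, and the coloring below uses 5 colors, so χ(G) = 5.
A valid 5-coloring: color 1: [8, 12]; color 2: [2, 4, 10]; color 3: [9, 13]; color 4: [3, 7]; color 5: [5, 6, 11].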